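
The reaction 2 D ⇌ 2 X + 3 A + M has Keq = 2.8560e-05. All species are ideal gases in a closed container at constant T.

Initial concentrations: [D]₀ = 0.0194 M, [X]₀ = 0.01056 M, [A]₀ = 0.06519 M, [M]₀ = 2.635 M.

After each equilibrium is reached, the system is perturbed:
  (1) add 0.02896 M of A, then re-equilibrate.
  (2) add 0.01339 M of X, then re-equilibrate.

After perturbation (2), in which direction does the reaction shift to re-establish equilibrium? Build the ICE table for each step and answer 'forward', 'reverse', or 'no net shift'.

Q₀ = 2.1630e-04 vs Keq = 2.8560e-05 ⇒ Q>K, reverse
Step 1:
                    D           X           A           M
  init         0.0194     0.01056     0.06519       2.635
  Δ          0.004836   -0.004836   -0.007254   -0.002418
  eq          0.02424    0.005724     0.05794       2.633
  solve Keq expr → x = -0.002418; check Q = 2.8560e-05
Then add 0.02896 M of A.
Step 2:
                    D           X           A           M
  init        0.02424    0.005724      0.0869       2.633
  Δ          0.002136   -0.002136   -0.003204   -0.001068
  eq          0.02637    0.003588     0.08369       2.632
  solve Keq expr → x = -0.001068; check Q = 2.8560e-05
Then add 0.01339 M of X.
Step 3:
                    D           X           A           M
  init        0.02637     0.01698     0.08369       2.632
  Δ           0.01023    -0.01023    -0.01534   -0.005113
  eq           0.0366    0.006753     0.06835       2.626
  solve Keq expr → x = -0.005113; check Q = 2.8560e-05

Direction: reverse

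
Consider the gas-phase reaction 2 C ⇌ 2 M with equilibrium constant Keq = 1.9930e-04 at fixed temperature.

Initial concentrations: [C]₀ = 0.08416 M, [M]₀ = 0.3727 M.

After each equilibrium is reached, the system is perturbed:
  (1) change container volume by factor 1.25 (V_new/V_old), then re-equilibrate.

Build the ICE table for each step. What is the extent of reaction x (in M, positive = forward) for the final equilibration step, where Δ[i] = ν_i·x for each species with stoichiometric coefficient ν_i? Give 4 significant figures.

x = 0 M

Q₀ = 19.61 vs Keq = 1.9930e-04 ⇒ Q>K, reverse
Step 1:
                    C           M
  Initial     0.08416      0.3727
  Change       0.3663     -0.3663
  Equil        0.4505     0.00636
  solve Keq expr → x = -0.1832; check Q = 1.9930e-04
Then change container volume by factor 1.25 (V_new/V_old).
Step 2:
                    C           M
  Initial      0.3604    0.005088
  Change            0           0
  Equil        0.3604    0.005088
  solve Keq expr → x = 0; check Q = 1.9930e-04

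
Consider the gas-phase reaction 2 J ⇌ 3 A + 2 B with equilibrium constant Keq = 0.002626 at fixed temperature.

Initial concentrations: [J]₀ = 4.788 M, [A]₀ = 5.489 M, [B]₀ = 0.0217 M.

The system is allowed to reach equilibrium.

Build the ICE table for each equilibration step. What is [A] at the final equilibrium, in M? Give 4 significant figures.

[A]_eq = 5.485 M

Q₀ = 0.003397 vs Keq = 0.002626 ⇒ Q>K, reverse
Step 1:
                   J          A          B
  init         4.788      5.489     0.0217
  Δ          0.00259  -0.003885   -0.00259
  eq           4.791      5.485    0.01911
  solve Keq expr → x = -0.001295; check Q = 0.002626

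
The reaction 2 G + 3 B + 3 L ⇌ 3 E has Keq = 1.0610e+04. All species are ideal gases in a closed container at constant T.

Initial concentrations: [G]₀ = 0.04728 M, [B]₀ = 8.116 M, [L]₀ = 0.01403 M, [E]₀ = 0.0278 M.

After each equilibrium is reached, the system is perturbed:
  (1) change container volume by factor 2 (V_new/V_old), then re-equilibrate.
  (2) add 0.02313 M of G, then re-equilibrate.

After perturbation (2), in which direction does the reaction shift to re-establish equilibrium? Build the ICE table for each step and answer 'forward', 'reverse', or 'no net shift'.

Direction: forward

Q₀ = 6.51 vs Keq = 1.0610e+04 ⇒ Q<K, forward
Step 1:
                    G           B           L           E
  I           0.04728       8.116     0.01403      0.0278
  C          -0.00806    -0.01209    -0.01209     0.01209
  E           0.03922       8.104    0.001941     0.03989
  solve Keq expr → x = 0.00403; check Q = 1.0610e+04
Then change container volume by factor 2 (V_new/V_old).
Step 2:
                    G           B           L           E
  I           0.01961       4.052  9.7026e-04     0.01994
  C          0.001157    0.001735    0.001735   -0.001735
  E           0.02077       4.054    0.002706     0.01821
  solve Keq expr → x = -5.7849e-04; check Q = 1.0610e+04
Then add 0.02313 M of G.
Step 3:
                    G           B           L           E
  I            0.0439       4.054    0.002706     0.01821
  C       -6.3935e-04 -9.5903e-04 -9.5903e-04  9.5903e-04
  E           0.04326       4.053    0.001747     0.01917
  solve Keq expr → x = 3.1968e-04; check Q = 1.0610e+04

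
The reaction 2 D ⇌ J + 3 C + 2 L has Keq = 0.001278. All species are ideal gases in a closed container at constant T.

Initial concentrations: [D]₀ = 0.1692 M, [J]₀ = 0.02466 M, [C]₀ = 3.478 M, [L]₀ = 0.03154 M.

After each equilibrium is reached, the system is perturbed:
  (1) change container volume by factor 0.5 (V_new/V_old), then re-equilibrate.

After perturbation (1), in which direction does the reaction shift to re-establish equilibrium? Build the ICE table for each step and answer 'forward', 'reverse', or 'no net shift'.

Q₀ = 0.03605 vs Keq = 0.001278 ⇒ Q>K, reverse
Step 1:
                    D           J           C           L
  I            0.1692     0.02466       3.478     0.03154
  C           0.02232    -0.01116    -0.03348    -0.02232
  E            0.1915      0.0135       3.445    0.009218
  solve Keq expr → x = -0.01116; check Q = 0.001278
Then change container volume by factor 0.5 (V_new/V_old).
Step 2:
                    D           J           C           L
  I             0.383       0.027       6.889     0.01844
  C           0.01295   -0.006474    -0.01942    -0.01295
  E             0.396     0.02052        6.87    0.005488
  solve Keq expr → x = -0.006474; check Q = 0.001278

Direction: reverse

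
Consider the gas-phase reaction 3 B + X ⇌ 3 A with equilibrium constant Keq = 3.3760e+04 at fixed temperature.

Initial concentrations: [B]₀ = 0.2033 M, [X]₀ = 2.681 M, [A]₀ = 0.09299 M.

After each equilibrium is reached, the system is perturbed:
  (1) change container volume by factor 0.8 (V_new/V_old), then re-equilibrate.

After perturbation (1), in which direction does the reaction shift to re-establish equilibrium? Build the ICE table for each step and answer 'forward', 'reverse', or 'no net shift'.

Direction: forward

Q₀ = 0.03569 vs Keq = 3.3760e+04 ⇒ Q<K, forward
Step 1:
                    B           X           A
  Initial      0.2033       2.681     0.09299
  Change      -0.1968     -0.0656      0.1968
  Equil      0.006508       2.615      0.2898
  solve Keq expr → x = 0.0656; check Q = 3.3760e+04
Then change container volume by factor 0.8 (V_new/V_old).
Step 2:
                    B           X           A
  Initial    0.008135       3.269      0.3622
  Change  -5.7105e-04 -1.9035e-04  5.7105e-04
  Equil      0.007564       3.269      0.3628
  solve Keq expr → x = 1.9035e-04; check Q = 3.3760e+04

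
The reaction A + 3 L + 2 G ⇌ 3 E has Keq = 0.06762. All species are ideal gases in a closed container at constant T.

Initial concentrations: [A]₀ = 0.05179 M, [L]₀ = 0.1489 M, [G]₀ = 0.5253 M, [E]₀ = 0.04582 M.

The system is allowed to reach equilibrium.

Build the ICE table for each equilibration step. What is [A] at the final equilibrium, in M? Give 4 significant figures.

Q₀ = 2.039 vs Keq = 0.06762 ⇒ Q>K, reverse
Step 1:
                  A         L         G         E
  I         0.05179    0.1489    0.5253   0.04582
  C        0.009017   0.02705   0.01803  -0.02705
  E         0.06081     0.176    0.5433   0.01877
  solve Keq expr → x = -0.009017; check Q = 0.06762

[A]_eq = 0.06081 M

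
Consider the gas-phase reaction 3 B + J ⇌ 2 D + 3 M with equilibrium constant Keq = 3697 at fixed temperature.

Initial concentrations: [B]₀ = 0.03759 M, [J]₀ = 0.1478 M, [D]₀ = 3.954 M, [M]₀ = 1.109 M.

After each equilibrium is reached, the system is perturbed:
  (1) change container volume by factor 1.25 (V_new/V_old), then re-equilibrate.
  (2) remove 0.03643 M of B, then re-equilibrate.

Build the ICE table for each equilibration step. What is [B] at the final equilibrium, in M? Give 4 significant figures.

Q₀ = 2.7163e+06 vs Keq = 3697 ⇒ Q>K, reverse
Step 1:
                  B         J         D         M
  Initial   0.03759    0.1478     3.954     1.109
  Change     0.2017   0.06724   -0.1345   -0.2017
  Equil      0.2393     0.215      3.82    0.9073
  solve Keq expr → x = -0.06724; check Q = 3697
Then change container volume by factor 1.25 (V_new/V_old).
Step 2:
                  B         J         D         M
  Initial    0.1914     0.172     3.056    0.7258
  Change  -0.009879 -0.003293  0.006586  0.009879
  Equil      0.1816    0.1687     3.062    0.7357
  solve Keq expr → x = 0.003293; check Q = 3697
Then remove 0.03643 M of B.
Step 3:
                  B         J         D         M
  Initial    0.1451    0.1687     3.062    0.7357
  Change    0.02634  0.008779  -0.01756  -0.02634
  Equil      0.1715    0.1775     3.045    0.7094
  solve Keq expr → x = -0.008779; check Q = 3697

[B]_eq = 0.1715 M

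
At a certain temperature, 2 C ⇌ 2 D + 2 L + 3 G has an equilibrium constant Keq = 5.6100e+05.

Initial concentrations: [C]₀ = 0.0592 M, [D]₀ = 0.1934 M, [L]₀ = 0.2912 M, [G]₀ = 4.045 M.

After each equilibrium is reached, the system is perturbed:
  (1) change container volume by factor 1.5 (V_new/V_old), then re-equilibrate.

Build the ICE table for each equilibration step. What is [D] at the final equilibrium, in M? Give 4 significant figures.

[D]_eq = 0.1682 M

Q₀ = 59.9 vs Keq = 5.6100e+05 ⇒ Q<K, forward
Step 1:
                   C          D          L          G
  Initial     0.0592     0.1934     0.2912      4.045
  Change    -0.05821    0.05821    0.05821    0.08732
  Equil   9.8602e-04     0.2516     0.3494      4.132
  solve Keq expr → x = 0.02911; check Q = 5.6100e+05
Then change container volume by factor 1.5 (V_new/V_old).
Step 2:
                   C          D          L          G
  Initial 6.5735e-04     0.1677     0.2329      2.755
  Change  -4.1770e-04 4.1770e-04 4.1770e-04 6.2655e-04
  Equil   2.3965e-04     0.1682     0.2334      2.756
  solve Keq expr → x = 2.0885e-04; check Q = 5.6100e+05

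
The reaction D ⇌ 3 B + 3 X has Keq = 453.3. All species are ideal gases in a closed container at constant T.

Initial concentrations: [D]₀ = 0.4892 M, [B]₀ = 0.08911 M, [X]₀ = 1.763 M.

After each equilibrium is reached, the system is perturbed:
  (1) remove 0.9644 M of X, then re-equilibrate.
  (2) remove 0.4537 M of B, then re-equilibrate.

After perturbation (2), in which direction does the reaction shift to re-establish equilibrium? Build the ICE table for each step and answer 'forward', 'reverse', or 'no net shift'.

Q₀ = 0.007926 vs Keq = 453.3 ⇒ Q<K, forward
Step 1:
                    D           B           X
  init         0.4892     0.08911       1.763
  Δ           -0.3844       1.153       1.153
  eq           0.1048       1.242       2.916
  solve Keq expr → x = 0.3844; check Q = 453.3
Then remove 0.9644 M of X.
Step 2:
                    D           B           X
  init         0.1048       1.242       1.952
  Δ          -0.04974      0.1492      0.1492
  eq           0.0551       1.391       2.101
  solve Keq expr → x = 0.04974; check Q = 453.3
Then remove 0.4537 M of B.
Step 3:
                    D           B           X
  init         0.0551      0.9377       2.101
  Δ          -0.02994     0.08982     0.08982
  eq          0.02516       1.028       2.191
  solve Keq expr → x = 0.02994; check Q = 453.3

Direction: forward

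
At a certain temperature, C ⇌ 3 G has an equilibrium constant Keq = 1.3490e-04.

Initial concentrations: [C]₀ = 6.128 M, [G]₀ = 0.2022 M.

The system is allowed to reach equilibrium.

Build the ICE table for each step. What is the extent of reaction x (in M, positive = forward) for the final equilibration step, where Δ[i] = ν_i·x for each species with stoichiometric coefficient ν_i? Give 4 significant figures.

x = -0.03605 M

Q₀ = 0.001349 vs Keq = 1.3490e-04 ⇒ Q>K, reverse
Step 1:
                    C           G
  init          6.128      0.2022
  Δ           0.03605     -0.1082
  eq            6.164     0.09404
  solve Keq expr → x = -0.03605; check Q = 1.3490e-04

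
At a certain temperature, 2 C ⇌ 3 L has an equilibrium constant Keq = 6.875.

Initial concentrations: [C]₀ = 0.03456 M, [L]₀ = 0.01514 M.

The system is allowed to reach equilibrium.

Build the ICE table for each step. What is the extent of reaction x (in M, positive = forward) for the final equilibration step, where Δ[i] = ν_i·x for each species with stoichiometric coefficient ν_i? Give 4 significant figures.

x = 0.01456 M

Q₀ = 0.002906 vs Keq = 6.875 ⇒ Q<K, forward
Step 1:
                   C          L
  Initial    0.03456    0.01514
  Change    -0.02912    0.04368
  Equil     0.005441    0.05882
  solve Keq expr → x = 0.01456; check Q = 6.875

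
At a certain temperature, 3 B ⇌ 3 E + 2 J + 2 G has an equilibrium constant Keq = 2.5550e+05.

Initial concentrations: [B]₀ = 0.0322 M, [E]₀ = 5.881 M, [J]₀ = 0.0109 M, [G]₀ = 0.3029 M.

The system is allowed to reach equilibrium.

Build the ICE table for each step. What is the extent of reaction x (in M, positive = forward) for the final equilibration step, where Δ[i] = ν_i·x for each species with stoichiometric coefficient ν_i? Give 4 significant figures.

x = 0.00934 M

Q₀ = 66.41 vs Keq = 2.5550e+05 ⇒ Q<K, forward
Step 1:
                  B         E         J         G
  init       0.0322     5.881    0.0109    0.3029
  Δ        -0.02802   0.02802   0.01868   0.01868
  eq       0.004181     5.909   0.02958    0.3216
  solve Keq expr → x = 0.00934; check Q = 2.5550e+05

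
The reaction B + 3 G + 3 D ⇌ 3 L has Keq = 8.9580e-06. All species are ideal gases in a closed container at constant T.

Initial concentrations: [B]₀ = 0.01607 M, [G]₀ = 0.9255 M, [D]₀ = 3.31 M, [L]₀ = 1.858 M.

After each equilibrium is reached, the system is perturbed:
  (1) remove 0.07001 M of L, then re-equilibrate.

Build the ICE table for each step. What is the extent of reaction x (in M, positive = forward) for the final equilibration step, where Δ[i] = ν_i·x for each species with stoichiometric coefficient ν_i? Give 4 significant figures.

Q₀ = 13.88 vs Keq = 8.9580e-06 ⇒ Q>K, reverse
Step 1:
                    B           G           D           L
  I           0.01607      0.9255        3.31       1.858
  C            0.5467        1.64        1.64       -1.64
  E            0.5628       2.566        4.95      0.2178
  solve Keq expr → x = -0.5467; check Q = 8.9580e-06
Then remove 0.07001 M of L.
Step 2:
                    B           G           D           L
  I            0.5628       2.566        4.95      0.1478
  C          -0.01995    -0.05985    -0.05985     0.05985
  E            0.5429       2.506        4.89      0.2076
  solve Keq expr → x = 0.01995; check Q = 8.9580e-06

x = 0.01995 M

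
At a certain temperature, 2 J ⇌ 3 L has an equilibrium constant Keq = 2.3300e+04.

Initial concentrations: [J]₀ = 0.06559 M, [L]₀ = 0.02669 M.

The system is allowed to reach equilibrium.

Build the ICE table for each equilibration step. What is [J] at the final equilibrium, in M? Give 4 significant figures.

Q₀ = 0.004419 vs Keq = 2.3300e+04 ⇒ Q<K, forward
Step 1:
                  J         L
  I         0.06559   0.02669
  C         -0.0653   0.09795
  E       2.8828e-04    0.1246
  solve Keq expr → x = 0.03265; check Q = 2.3300e+04

[J]_eq = 2.8828e-04 M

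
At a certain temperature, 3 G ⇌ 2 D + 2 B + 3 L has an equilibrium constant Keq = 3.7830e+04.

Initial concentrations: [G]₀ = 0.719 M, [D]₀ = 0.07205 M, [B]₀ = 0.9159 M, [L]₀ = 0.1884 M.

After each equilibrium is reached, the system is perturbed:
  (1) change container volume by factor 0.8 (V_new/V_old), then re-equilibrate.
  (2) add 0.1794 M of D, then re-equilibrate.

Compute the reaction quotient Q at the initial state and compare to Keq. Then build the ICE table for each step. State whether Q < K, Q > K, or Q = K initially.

Q₀ = 7.8347e-05; Q < K (proceeds forward)

Q₀ = 7.8347e-05 vs Keq = 3.7830e+04 ⇒ Q<K, forward
Step 1:
                   G          D          B          L
  init         0.719    0.07205     0.9159     0.1884
  Δ          -0.6974     0.4649     0.4649     0.6974
  eq         0.02162      0.537      1.381     0.8858
  solve Keq expr → x = 0.2325; check Q = 3.7830e+04
Then change container volume by factor 0.8 (V_new/V_old).
Step 2:
                   G          D          B          L
  init       0.02702     0.6712      1.726      1.107
  Δ         0.008783  -0.005855  -0.005855  -0.008783
  eq          0.0358     0.6654       1.72      1.098
  solve Keq expr → x = -0.002928; check Q = 3.7830e+04
Then add 0.1794 M of D.
Step 3:
                   G          D          B          L
  init        0.0358     0.8448       1.72      1.098
  Δ         0.005767  -0.003845  -0.003845  -0.005767
  eq         0.04157     0.8409      1.716      1.093
  solve Keq expr → x = -0.001922; check Q = 3.7830e+04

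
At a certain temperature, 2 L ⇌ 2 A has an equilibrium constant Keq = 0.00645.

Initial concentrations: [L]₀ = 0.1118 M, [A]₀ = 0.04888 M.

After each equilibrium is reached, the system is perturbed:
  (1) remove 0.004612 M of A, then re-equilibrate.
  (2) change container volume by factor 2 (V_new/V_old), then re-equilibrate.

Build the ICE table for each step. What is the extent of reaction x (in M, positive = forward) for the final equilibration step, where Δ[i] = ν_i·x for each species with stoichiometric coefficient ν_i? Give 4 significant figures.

Q₀ = 0.1912 vs Keq = 0.00645 ⇒ Q>K, reverse
Step 1:
                  L         A
  I          0.1118   0.04888
  C         0.03693  -0.03693
  E          0.1487   0.01195
  solve Keq expr → x = -0.01847; check Q = 0.00645
Then remove 0.004612 M of A.
Step 2:
                  L         A
  I          0.1487  0.007333
  C       -0.004269  0.004269
  E          0.1445    0.0116
  solve Keq expr → x = 0.002135; check Q = 0.00645
Then change container volume by factor 2 (V_new/V_old).
Step 3:
                  L         A
  I         0.07223  0.005801
  C               0         0
  E         0.07223  0.005801
  solve Keq expr → x = 0; check Q = 0.00645

x = 0 M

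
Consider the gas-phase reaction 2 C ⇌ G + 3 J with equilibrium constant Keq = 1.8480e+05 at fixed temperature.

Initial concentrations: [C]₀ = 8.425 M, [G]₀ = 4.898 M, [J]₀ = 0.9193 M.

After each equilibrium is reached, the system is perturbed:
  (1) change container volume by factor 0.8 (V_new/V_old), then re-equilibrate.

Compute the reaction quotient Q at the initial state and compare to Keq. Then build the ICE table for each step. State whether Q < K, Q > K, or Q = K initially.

Q₀ = 0.05361 vs Keq = 1.8480e+05 ⇒ Q<K, forward
Step 1:
                  C         G         J
  init        8.425     4.898    0.9193
  Δ          -8.096     4.048     12.14
  eq         0.3285     8.946     13.06
  solve Keq expr → x = 4.048; check Q = 1.8480e+05
Then change container volume by factor 0.8 (V_new/V_old).
Step 2:
                  C         G         J
  init       0.4107     11.18     16.33
  Δ         0.09489  -0.04745   -0.1423
  eq         0.5056     11.14     16.19
  solve Keq expr → x = -0.04745; check Q = 1.8480e+05

Q₀ = 0.05361; Q < K (proceeds forward)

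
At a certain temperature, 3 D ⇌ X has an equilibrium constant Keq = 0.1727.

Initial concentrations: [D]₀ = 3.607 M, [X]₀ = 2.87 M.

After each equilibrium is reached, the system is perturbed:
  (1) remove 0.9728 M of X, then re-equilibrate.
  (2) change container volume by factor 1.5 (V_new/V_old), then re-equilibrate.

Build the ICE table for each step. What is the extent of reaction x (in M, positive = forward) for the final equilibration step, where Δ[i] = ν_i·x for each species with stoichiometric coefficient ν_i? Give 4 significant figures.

Q₀ = 0.06116 vs Keq = 0.1727 ⇒ Q<K, forward
Step 1:
                    D           X
  init          3.607        2.87
  Δ           -0.9633      0.3211
  eq            2.644       3.191
  solve Keq expr → x = 0.3211; check Q = 0.1727
Then remove 0.9728 M of X.
Step 2:
                    D           X
  init          2.644       2.218
  Δ           -0.2705     0.09016
  eq            2.373       2.308
  solve Keq expr → x = 0.09016; check Q = 0.1727
Then change container volume by factor 1.5 (V_new/V_old).
Step 3:
                    D           X
  init          1.582       1.539
  Δ            0.4253     -0.1418
  eq            2.007       1.397
  solve Keq expr → x = -0.1418; check Q = 0.1727

x = -0.1418 M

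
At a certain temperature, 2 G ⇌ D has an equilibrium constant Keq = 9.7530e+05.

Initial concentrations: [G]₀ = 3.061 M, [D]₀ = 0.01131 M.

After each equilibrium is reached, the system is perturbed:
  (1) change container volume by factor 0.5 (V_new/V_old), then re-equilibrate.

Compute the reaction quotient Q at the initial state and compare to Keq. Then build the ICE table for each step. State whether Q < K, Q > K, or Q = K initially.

Q₀ = 0.001207; Q < K (proceeds forward)

Q₀ = 0.001207 vs Keq = 9.7530e+05 ⇒ Q<K, forward
Step 1:
                  G         D
  Initial     3.061   0.01131
  Change      -3.06      1.53
  Equil    0.001257     1.541
  solve Keq expr → x = 1.53; check Q = 9.7530e+05
Then change container volume by factor 0.5 (V_new/V_old).
Step 2:
                  G         D
  Initial  0.002514     3.082
  Change  -7.3627e-04 3.6813e-04
  Equil    0.001778     3.083
  solve Keq expr → x = 3.6813e-04; check Q = 9.7530e+05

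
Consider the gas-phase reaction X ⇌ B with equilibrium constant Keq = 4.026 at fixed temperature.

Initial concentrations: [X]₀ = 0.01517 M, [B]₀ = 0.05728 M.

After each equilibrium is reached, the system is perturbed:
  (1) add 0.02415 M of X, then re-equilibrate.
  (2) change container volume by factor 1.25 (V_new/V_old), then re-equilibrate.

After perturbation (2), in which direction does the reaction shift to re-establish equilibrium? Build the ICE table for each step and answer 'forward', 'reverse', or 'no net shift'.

Q₀ = 3.776 vs Keq = 4.026 ⇒ Q<K, forward
Step 1:
                    X           B
  I           0.01517     0.05728
  C       -7.5496e-04  7.5496e-04
  E           0.01442     0.05803
  solve Keq expr → x = 7.5496e-04; check Q = 4.026
Then add 0.02415 M of X.
Step 2:
                    X           B
  I           0.03857     0.05803
  C          -0.01934     0.01934
  E           0.01922     0.07738
  solve Keq expr → x = 0.01934; check Q = 4.026
Then change container volume by factor 1.25 (V_new/V_old).
Step 3:
                    X           B
  I           0.01538      0.0619
  C                 0           0
  E           0.01538      0.0619
  solve Keq expr → x = 0; check Q = 4.026

Direction: no net shift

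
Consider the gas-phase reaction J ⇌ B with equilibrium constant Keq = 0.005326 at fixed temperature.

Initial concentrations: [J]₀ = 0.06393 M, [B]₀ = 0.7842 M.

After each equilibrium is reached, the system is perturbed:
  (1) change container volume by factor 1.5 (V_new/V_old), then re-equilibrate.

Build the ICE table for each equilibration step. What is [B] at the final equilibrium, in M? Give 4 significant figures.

Q₀ = 12.27 vs Keq = 0.005326 ⇒ Q>K, reverse
Step 1:
                  J         B
  init      0.06393    0.7842
  Δ          0.7797   -0.7797
  eq         0.8436  0.004493
  solve Keq expr → x = -0.7797; check Q = 0.005326
Then change container volume by factor 1.5 (V_new/V_old).
Step 2:
                  J         B
  init       0.5624  0.002995
  Δ               0         0
  eq         0.5624  0.002995
  solve Keq expr → x = 0; check Q = 0.005326

[B]_eq = 0.002995 M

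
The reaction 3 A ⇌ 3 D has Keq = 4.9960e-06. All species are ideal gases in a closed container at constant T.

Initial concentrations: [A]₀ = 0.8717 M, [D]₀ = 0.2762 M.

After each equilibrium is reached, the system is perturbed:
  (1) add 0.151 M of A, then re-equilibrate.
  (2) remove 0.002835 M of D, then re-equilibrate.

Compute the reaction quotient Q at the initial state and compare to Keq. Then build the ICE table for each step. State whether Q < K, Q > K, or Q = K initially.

Q₀ = 0.03181 vs Keq = 4.9960e-06 ⇒ Q>K, reverse
Step 1:
                  A         D
  I          0.8717    0.2762
  C          0.2569   -0.2569
  E           1.129   0.01929
  solve Keq expr → x = -0.08564; check Q = 4.9960e-06
Then add 0.151 M of A.
Step 2:
                  A         D
  I            1.28   0.01929
  C       -0.002538  0.002538
  E           1.277   0.02183
  solve Keq expr → x = 8.4600e-04; check Q = 4.9960e-06
Then remove 0.002835 M of D.
Step 3:
                  A         D
  I           1.277     0.019
  C       -0.002787  0.002787
  E           1.274   0.02178
  solve Keq expr → x = 9.2912e-04; check Q = 4.9960e-06

Q₀ = 0.03181; Q > K (proceeds reverse)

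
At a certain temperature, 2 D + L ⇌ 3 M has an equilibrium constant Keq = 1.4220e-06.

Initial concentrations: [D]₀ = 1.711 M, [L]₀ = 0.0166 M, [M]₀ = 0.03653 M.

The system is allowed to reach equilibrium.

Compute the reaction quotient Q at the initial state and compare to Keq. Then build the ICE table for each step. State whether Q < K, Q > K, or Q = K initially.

Q₀ = 0.001003 vs Keq = 1.4220e-06 ⇒ Q>K, reverse
Step 1:
                   D          L          M
  Initial      1.711     0.0166    0.03653
  Change      0.0211    0.01055   -0.03166
  Equil        1.732    0.02715   0.004875
  solve Keq expr → x = -0.01055; check Q = 1.4220e-06

Q₀ = 0.001003; Q > K (proceeds reverse)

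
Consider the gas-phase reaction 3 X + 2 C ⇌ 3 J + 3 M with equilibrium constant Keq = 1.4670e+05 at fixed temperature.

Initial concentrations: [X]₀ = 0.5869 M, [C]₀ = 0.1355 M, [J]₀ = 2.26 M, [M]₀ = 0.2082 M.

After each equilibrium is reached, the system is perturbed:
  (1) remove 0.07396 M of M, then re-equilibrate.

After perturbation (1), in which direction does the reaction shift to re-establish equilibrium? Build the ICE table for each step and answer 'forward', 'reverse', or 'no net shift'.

Direction: forward

Q₀ = 28.07 vs Keq = 1.4670e+05 ⇒ Q<K, forward
Step 1:
                    X           C           J           M
  Initial      0.5869      0.1355        2.26      0.2082
  Change      -0.1884     -0.1256      0.1884      0.1884
  Equil        0.3985    0.009928       2.448      0.3966
  solve Keq expr → x = 0.06279; check Q = 1.4670e+05
Then remove 0.07396 M of M.
Step 2:
                    X           C           J           M
  Initial      0.3985    0.009928       2.448      0.3226
  Change    -0.003604   -0.002403    0.003604    0.003604
  Equil        0.3949    0.007525       2.452      0.3262
  solve Keq expr → x = 0.001201; check Q = 1.4670e+05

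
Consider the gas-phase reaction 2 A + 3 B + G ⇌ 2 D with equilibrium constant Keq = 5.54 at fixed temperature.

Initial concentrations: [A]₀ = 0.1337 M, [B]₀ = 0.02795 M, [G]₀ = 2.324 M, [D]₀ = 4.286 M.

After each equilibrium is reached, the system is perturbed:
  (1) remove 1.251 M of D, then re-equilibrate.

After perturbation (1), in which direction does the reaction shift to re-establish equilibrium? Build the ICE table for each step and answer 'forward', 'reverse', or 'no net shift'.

Q₀ = 2.0252e+07 vs Keq = 5.54 ⇒ Q>K, reverse
Step 1:
                  A         B         G         D
  Initial    0.1337   0.02795     2.324     4.286
  Change     0.6996     1.049    0.3498   -0.6996
  Equil      0.8333     1.077     2.674     3.586
  solve Keq expr → x = -0.3498; check Q = 5.54
Then remove 1.251 M of D.
Step 2:
                  A         B         G         D
  Initial    0.8333     1.077     2.674     2.335
  Change    -0.1058   -0.1587  -0.05288    0.1058
  Equil      0.7275    0.9187     2.621     2.441
  solve Keq expr → x = 0.05288; check Q = 5.54

Direction: forward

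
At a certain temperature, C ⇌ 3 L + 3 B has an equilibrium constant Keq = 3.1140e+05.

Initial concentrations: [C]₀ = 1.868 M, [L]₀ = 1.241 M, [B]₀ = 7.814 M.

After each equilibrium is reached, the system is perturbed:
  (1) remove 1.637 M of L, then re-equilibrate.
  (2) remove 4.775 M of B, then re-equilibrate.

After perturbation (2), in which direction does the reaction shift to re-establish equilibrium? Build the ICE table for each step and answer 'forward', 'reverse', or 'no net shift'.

Q₀ = 488.2 vs Keq = 3.1140e+05 ⇒ Q<K, forward
Step 1:
                    C           L           B
  I             1.868       1.241       7.814
  C             -1.25       3.751       3.751
  E            0.6178       4.992       11.56
  solve Keq expr → x = 1.25; check Q = 3.1140e+05
Then remove 1.637 M of L.
Step 2:
                    C           L           B
  I            0.6178       3.355       11.56
  C           -0.2285      0.6854      0.6854
  E            0.3893        4.04       12.25
  solve Keq expr → x = 0.2285; check Q = 3.1140e+05
Then remove 4.775 M of B.
Step 3:
                    C           L           B
  I            0.3893        4.04       7.475
  C           -0.2134      0.6401      0.6401
  E            0.1759        4.68       8.115
  solve Keq expr → x = 0.2134; check Q = 3.1140e+05

Direction: forward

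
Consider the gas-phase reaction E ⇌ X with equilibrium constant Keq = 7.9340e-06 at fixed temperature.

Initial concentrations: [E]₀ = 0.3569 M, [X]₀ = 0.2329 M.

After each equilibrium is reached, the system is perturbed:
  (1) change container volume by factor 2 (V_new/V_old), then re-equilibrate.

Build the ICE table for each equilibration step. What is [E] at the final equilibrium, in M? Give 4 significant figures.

Q₀ = 0.6526 vs Keq = 7.9340e-06 ⇒ Q>K, reverse
Step 1:
                    E           X
  Initial      0.3569      0.2329
  Change       0.2329     -0.2329
  Equil        0.5898  4.6794e-06
  solve Keq expr → x = -0.2329; check Q = 7.9340e-06
Then change container volume by factor 2 (V_new/V_old).
Step 2:
                    E           X
  Initial      0.2949  2.3397e-06
  Change            0           0
  Equil        0.2949  2.3397e-06
  solve Keq expr → x = 0; check Q = 7.9340e-06

[E]_eq = 0.2949 M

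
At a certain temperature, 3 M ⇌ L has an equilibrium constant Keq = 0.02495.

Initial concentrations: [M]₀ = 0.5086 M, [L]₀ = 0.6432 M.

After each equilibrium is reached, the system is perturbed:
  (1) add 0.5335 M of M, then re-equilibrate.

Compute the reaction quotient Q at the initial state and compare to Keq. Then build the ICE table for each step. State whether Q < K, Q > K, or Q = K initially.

Q₀ = 4.889; Q > K (proceeds reverse)

Q₀ = 4.889 vs Keq = 0.02495 ⇒ Q>K, reverse
Step 1:
                  M         L
  I          0.5086    0.6432
  C           1.405   -0.4684
  E           1.914    0.1748
  solve Keq expr → x = -0.4684; check Q = 0.02495
Then add 0.5335 M of M.
Step 2:
                  M         L
  I           2.447    0.1748
  C         -0.2593   0.08644
  E           2.188    0.2613
  solve Keq expr → x = 0.08644; check Q = 0.02495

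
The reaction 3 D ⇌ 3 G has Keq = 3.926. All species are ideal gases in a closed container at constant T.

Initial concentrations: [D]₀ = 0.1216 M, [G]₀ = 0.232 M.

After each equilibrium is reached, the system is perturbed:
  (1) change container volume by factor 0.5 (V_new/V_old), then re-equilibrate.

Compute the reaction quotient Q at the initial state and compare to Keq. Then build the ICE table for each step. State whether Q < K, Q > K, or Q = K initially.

Q₀ = 6.945; Q > K (proceeds reverse)

Q₀ = 6.945 vs Keq = 3.926 ⇒ Q>K, reverse
Step 1:
                    D           G
  Initial      0.1216       0.232
  Change      0.01558    -0.01558
  Equil        0.1372      0.2164
  solve Keq expr → x = -0.005195; check Q = 3.926
Then change container volume by factor 0.5 (V_new/V_old).
Step 2:
                    D           G
  Initial      0.2744      0.4328
  Change            0           0
  Equil        0.2744      0.4328
  solve Keq expr → x = 0; check Q = 3.926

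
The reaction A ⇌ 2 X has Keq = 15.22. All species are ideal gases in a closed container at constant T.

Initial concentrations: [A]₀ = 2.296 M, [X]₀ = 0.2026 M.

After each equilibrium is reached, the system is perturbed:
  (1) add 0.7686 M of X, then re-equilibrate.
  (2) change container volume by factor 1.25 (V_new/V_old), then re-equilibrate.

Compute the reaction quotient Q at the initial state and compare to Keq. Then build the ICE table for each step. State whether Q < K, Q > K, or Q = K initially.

Q₀ = 0.01788; Q < K (proceeds forward)

Q₀ = 0.01788 vs Keq = 15.22 ⇒ Q<K, forward
Step 1:
                  A         X
  I           2.296    0.2026
  C          -1.566     3.131
  E          0.7303     3.334
  solve Keq expr → x = 1.566; check Q = 15.22
Then add 0.7686 M of X.
Step 2:
                  A         X
  I          0.7303     4.103
  C           0.185   -0.3701
  E          0.9153     3.733
  solve Keq expr → x = -0.185; check Q = 15.22
Then change container volume by factor 1.25 (V_new/V_old).
Step 3:
                  A         X
  I          0.7323     2.986
  C        -0.08109    0.1622
  E          0.6512     3.148
  solve Keq expr → x = 0.08109; check Q = 15.22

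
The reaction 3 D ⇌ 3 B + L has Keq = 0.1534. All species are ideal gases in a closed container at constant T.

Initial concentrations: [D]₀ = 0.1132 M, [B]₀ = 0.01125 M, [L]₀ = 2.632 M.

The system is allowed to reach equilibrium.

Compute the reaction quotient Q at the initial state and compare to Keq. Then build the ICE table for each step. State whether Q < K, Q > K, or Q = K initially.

Q₀ = 0.002583 vs Keq = 0.1534 ⇒ Q<K, forward
Step 1:
                    D           B           L
  Initial      0.1132     0.01125       2.632
  Change      -0.0235      0.0235    0.007832
  Equil        0.0897     0.03475        2.64
  solve Keq expr → x = 0.007832; check Q = 0.1534

Q₀ = 0.002583; Q < K (proceeds forward)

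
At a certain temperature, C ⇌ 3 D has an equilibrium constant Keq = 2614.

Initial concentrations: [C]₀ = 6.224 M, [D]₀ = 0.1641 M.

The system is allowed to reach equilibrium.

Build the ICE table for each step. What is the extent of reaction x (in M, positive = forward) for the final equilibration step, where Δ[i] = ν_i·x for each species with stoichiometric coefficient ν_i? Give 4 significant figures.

Q₀ = 7.1000e-04 vs Keq = 2614 ⇒ Q<K, forward
Step 1:
                    C           D
  I             6.224      0.1641
  C            -4.938       14.81
  E             1.286       14.98
  solve Keq expr → x = 4.938; check Q = 2614

x = 4.938 M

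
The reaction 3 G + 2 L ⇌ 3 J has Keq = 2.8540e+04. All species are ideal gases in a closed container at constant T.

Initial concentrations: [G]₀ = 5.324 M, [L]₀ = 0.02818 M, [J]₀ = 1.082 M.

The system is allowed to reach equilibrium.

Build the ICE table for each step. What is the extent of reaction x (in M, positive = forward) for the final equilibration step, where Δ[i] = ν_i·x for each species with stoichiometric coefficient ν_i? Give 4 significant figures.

Q₀ = 10.57 vs Keq = 2.8540e+04 ⇒ Q<K, forward
Step 1:
                  G         L         J
  I           5.324   0.02818     1.082
  C         -0.0414   -0.0276    0.0414
  E           5.283 5.8050e-04     1.123
  solve Keq expr → x = 0.0138; check Q = 2.8540e+04

x = 0.0138 M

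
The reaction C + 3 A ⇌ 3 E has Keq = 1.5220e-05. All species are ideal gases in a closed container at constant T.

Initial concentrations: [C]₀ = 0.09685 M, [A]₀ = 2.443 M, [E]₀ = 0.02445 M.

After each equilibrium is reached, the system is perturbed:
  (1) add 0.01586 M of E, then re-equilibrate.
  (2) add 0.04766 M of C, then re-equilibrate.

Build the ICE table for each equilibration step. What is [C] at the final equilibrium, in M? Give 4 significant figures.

Q₀ = 1.0351e-05 vs Keq = 1.5220e-05 ⇒ Q<K, forward
Step 1:
                    C           A           E
  init        0.09685       2.443     0.02445
  Δ         -0.001071   -0.003214    0.003214
  eq          0.09578        2.44     0.02766
  solve Keq expr → x = 0.001071; check Q = 1.5220e-05
Then add 0.01586 M of E.
Step 2:
                    C           A           E
  init        0.09578        2.44     0.04352
  Δ          0.005068     0.01521    -0.01521
  eq           0.1008       2.455     0.02832
  solve Keq expr → x = -0.005068; check Q = 1.5220e-05
Then add 0.04766 M of C.
Step 3:
                    C           A           E
  init         0.1485       2.455     0.02832
  Δ         -0.001253   -0.003759    0.003759
  eq           0.1473       2.451     0.03208
  solve Keq expr → x = 0.001253; check Q = 1.5220e-05

[C]_eq = 0.1473 M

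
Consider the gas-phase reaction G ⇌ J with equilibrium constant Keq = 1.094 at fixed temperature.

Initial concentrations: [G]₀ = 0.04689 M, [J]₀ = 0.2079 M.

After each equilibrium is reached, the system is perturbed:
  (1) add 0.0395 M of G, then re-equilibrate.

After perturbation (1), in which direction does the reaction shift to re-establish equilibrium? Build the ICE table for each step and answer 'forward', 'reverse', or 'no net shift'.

Q₀ = 4.434 vs Keq = 1.094 ⇒ Q>K, reverse
Step 1:
                   G          J
  I          0.04689     0.2079
  C          0.07479   -0.07479
  E           0.1217     0.1331
  solve Keq expr → x = -0.07479; check Q = 1.094
Then add 0.0395 M of G.
Step 2:
                   G          J
  I           0.1612     0.1331
  C         -0.02064    0.02064
  E           0.1405     0.1538
  solve Keq expr → x = 0.02064; check Q = 1.094

Direction: forward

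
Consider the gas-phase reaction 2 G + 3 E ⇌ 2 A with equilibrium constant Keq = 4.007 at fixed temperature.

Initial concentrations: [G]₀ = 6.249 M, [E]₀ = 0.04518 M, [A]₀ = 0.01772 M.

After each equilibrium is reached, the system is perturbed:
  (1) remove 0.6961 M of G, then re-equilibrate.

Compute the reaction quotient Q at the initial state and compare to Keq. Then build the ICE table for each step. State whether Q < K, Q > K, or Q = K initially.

Q₀ = 0.08719; Q < K (proceeds forward)

Q₀ = 0.08719 vs Keq = 4.007 ⇒ Q<K, forward
Step 1:
                    G           E           A
  Initial       6.249     0.04518     0.01772
  Change     -0.01694    -0.02542     0.01694
  Equil         6.232     0.01976     0.03466
  solve Keq expr → x = 0.008472; check Q = 4.007
Then remove 0.6961 M of G.
Step 2:
                    G           E           A
  Initial       5.536     0.01976     0.03466
  Change   8.4774e-04    0.001272 -8.4774e-04
  Equil         5.537     0.02104     0.03382
  solve Keq expr → x = -4.2387e-04; check Q = 4.007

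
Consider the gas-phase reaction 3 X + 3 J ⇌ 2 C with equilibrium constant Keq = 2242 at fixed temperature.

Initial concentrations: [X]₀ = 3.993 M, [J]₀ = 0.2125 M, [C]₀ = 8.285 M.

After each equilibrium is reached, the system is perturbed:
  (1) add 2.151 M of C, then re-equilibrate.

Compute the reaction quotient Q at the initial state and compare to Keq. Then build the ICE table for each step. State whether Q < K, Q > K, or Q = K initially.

Q₀ = 112.4 vs Keq = 2242 ⇒ Q<K, forward
Step 1:
                    X           J           C
  Initial       3.993      0.2125       8.285
  Change      -0.1309     -0.1309     0.08729
  Equil         3.862     0.08157       8.372
  solve Keq expr → x = 0.04364; check Q = 2242
Then add 2.151 M of C.
Step 2:
                    X           J           C
  Initial       3.862     0.08157       10.52
  Change      0.01306     0.01306   -0.008707
  Equil         3.875     0.09463       10.51
  solve Keq expr → x = -0.004353; check Q = 2242

Q₀ = 112.4; Q < K (proceeds forward)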